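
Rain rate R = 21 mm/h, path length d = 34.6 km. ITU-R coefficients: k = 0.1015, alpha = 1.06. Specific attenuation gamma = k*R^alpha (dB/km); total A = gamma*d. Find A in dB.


gamma = 0.1015 * 21^1.06 = 2.558695 dB/km
A = 2.558695 * 34.6 = 88.53 dB

88.53 dB


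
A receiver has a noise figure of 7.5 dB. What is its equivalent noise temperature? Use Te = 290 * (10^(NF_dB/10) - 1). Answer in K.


NF_lin = 10^(7.5/10) = 5.623413
Te = 290 * (5.623413 - 1) = 1340.8 K

1340.8 K


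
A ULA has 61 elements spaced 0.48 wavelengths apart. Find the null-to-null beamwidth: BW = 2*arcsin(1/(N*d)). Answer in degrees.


1/(N*d) = 1/(61*0.48) = 0.034153
BW = 2*arcsin(0.034153) = 3.9 degrees

3.9 degrees


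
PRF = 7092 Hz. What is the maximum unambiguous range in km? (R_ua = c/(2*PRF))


R_ua = 3e8 / (2 * 7092) = 21150.6 m = 21.2 km

21.2 km


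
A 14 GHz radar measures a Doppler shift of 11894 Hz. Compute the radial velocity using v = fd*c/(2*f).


v = 11894 * 3e8 / (2 * 14000000000.0) = 127.4 m/s

127.4 m/s


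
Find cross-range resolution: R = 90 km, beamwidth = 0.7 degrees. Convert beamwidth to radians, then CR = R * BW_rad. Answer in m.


BW_rad = 0.012217305
CR = 90000 * 0.012217305 = 1099.6 m

1099.6 m


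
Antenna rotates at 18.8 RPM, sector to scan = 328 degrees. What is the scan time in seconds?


t = 328 / (18.8 * 360) * 60 = 2.91 s

2.91 s


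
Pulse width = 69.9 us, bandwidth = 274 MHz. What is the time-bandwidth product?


TBP = 69.9 * 274 = 19152.6

19152.6


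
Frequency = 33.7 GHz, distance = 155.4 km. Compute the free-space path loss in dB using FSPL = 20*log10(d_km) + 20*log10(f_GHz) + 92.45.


20*log10(155.4) = 43.83
20*log10(33.7) = 30.55
FSPL = 166.8 dB

166.8 dB


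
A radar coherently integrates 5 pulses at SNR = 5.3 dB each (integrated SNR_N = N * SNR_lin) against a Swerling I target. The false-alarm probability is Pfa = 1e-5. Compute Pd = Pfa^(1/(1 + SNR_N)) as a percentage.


SNR_lin = 10^(5.3/10) = 3.38844
SNR_N = 5 * 3.38844 = 16.9422
1/(1 + SNR_N) = 1/17.9422 = 0.0557345
Pd = (1e-5)^0.0557345 = 0.52641
Pd = 52.6%

52.6%


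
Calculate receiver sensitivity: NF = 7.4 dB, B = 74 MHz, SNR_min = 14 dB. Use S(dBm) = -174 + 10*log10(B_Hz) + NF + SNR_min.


10*log10(74000000.0) = 78.69
S = -174 + 78.69 + 7.4 + 14 = -73.9 dBm

-73.9 dBm


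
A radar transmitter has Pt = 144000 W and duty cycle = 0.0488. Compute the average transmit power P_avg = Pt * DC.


P_avg = 144000 * 0.0488 = 7027.2 W

7027.2 W


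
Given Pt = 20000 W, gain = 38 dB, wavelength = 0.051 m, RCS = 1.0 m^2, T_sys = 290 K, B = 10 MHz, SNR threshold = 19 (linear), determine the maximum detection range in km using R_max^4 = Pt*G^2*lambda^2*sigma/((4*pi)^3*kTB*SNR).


G_lin = 10^(38/10) = 6309.573445
R^4 = 20000 * 6309.573445^2 * 0.051^2 * 1.0 / ((4*pi)^3 * 1.38e-23 * 290 * 10000000.0 * 19)
R^4 = 1.37249e18 m^4
R_max = (1.37249e18)^(1/4) = 34227.7 m = 34.2 km

34.2 km


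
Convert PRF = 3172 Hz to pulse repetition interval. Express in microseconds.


PRI = 1/3172 = 0.0003152585 s = 315.3 us

315.3 us


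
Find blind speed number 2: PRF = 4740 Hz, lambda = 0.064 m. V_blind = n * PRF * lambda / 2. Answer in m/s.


V_blind = 2 * 4740 * 0.064 / 2 = 303.4 m/s

303.4 m/s


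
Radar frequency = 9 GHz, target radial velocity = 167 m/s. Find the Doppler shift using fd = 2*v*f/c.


fd = 2 * 167 * 9000000000.0 / 3e8 = 10020.0 Hz

10020.0 Hz


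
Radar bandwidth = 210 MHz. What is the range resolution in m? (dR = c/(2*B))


dR = 3e8 / (2 * 210000000.0) = 0.71 m

0.71 m


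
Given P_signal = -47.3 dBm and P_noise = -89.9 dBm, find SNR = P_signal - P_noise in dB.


SNR = -47.3 - (-89.9) = 42.6 dB

42.6 dB


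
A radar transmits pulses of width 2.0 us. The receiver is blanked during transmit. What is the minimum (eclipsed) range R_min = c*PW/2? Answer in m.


R_min = 3e8 * 2.0e-6 / 2 = 300.0 m

300.0 m


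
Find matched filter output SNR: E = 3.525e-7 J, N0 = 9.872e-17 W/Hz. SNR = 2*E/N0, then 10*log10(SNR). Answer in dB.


SNR_lin = 2 * 3.525e-7 / 9.872e-17 = 7.141e9
SNR_dB = 10*log10(7.141e9) = 98.5 dB

98.5 dB


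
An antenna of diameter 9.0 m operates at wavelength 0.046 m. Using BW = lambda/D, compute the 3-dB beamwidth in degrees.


BW_rad = 0.046 / 9.0 = 0.005111
BW_deg = 0.29 degrees

0.29 degrees


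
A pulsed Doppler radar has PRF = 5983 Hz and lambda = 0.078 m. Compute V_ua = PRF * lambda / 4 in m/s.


V_ua = 5983 * 0.078 / 4 = 116.7 m/s

116.7 m/s


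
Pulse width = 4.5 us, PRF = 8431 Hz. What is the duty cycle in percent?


DC = 4.5e-6 * 8431 * 100 = 3.79%

3.79%


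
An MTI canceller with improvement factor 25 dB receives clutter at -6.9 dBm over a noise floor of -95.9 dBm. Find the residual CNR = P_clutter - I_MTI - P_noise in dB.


CNR = -6.9 - 25 - (-95.9) = 64.0 dB

64.0 dB


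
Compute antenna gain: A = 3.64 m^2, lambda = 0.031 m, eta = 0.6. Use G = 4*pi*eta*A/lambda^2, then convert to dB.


G_linear = 4*pi*0.6*3.64/0.031^2 = 28558.74
G_dB = 10*log10(28558.74) = 44.6 dB

44.6 dB


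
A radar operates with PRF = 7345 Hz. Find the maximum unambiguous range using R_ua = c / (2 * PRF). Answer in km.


R_ua = 3e8 / (2 * 7345) = 20422.1 m = 20.4 km

20.4 km


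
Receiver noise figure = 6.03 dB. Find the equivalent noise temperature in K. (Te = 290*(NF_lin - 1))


NF_lin = 10^(6.03/10) = 4.008667
Te = 290 * (4.008667 - 1) = 872.5 K

872.5 K


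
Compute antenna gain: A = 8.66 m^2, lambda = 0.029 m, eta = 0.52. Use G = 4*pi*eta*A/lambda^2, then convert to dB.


G_linear = 4*pi*0.52*8.66/0.029^2 = 67287.61
G_dB = 10*log10(67287.61) = 48.3 dB

48.3 dB


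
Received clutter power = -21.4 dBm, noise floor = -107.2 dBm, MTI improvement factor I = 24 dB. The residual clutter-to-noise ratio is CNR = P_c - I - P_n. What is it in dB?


CNR = -21.4 - 24 - (-107.2) = 61.8 dB

61.8 dB


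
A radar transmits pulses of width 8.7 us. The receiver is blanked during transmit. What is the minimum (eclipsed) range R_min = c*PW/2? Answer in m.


R_min = 3e8 * 8.7e-6 / 2 = 1305.0 m

1305.0 m


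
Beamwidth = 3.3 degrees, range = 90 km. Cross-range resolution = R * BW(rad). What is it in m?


BW_rad = 0.057595865
CR = 90000 * 0.057595865 = 5183.6 m

5183.6 m


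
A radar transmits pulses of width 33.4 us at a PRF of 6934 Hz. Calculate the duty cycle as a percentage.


DC = 33.4e-6 * 6934 * 100 = 23.16%

23.16%


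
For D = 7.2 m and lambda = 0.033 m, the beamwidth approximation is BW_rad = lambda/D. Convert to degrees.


BW_rad = 0.033 / 7.2 = 0.004583
BW_deg = 0.26 degrees

0.26 degrees


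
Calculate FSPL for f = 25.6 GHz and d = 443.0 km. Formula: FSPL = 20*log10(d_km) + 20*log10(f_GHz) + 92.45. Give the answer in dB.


20*log10(443.0) = 52.93
20*log10(25.6) = 28.16
FSPL = 173.5 dB

173.5 dB


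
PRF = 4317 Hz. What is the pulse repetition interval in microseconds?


PRI = 1/4317 = 0.0002316423 s = 231.6 us

231.6 us


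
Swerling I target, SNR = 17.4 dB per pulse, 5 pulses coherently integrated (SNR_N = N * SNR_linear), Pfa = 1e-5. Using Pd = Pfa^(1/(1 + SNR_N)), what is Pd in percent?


SNR_lin = 10^(17.4/10) = 54.95409
SNR_N = 5 * 54.95409 = 274.77045
1/(1 + SNR_N) = 1/275.77045 = 0.0036262
Pd = (1e-5)^0.0036262 = 0.95911
Pd = 95.9%

95.9%


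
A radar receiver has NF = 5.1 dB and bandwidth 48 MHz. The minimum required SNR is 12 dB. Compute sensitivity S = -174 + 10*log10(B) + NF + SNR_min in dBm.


10*log10(48000000.0) = 76.81
S = -174 + 76.81 + 5.1 + 12 = -80.1 dBm

-80.1 dBm


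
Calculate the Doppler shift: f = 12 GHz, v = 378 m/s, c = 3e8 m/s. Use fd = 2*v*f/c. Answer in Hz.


fd = 2 * 378 * 12000000000.0 / 3e8 = 30240.0 Hz

30240.0 Hz


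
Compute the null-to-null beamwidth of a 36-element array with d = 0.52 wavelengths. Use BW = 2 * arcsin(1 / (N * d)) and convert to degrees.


1/(N*d) = 1/(36*0.52) = 0.053419
BW = 2*arcsin(0.053419) = 6.1 degrees

6.1 degrees


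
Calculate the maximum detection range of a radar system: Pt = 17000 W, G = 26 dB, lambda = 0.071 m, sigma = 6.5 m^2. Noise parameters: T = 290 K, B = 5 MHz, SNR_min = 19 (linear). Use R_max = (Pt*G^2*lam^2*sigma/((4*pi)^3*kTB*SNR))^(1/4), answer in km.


G_lin = 10^(26/10) = 398.107171
R^4 = 17000 * 398.107171^2 * 0.071^2 * 6.5 / ((4*pi)^3 * 1.38e-23 * 290 * 5000000.0 * 19)
R^4 = 1.17017e17 m^4
R_max = (1.17017e17)^(1/4) = 18495.3 m = 18.5 km

18.5 km


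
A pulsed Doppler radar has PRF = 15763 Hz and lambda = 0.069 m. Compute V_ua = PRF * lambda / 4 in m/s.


V_ua = 15763 * 0.069 / 4 = 271.9 m/s

271.9 m/s


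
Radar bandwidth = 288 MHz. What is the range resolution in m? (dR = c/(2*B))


dR = 3e8 / (2 * 288000000.0) = 0.52 m

0.52 m


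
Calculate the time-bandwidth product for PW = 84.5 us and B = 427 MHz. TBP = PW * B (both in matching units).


TBP = 84.5 * 427 = 36081.5

36081.5


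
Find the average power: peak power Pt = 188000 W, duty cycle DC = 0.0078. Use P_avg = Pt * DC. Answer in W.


P_avg = 188000 * 0.0078 = 1466.4 W

1466.4 W


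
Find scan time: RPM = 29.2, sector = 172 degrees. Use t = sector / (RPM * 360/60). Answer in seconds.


t = 172 / (29.2 * 360) * 60 = 0.98 s

0.98 s


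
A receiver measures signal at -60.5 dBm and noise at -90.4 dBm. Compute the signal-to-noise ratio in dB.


SNR = -60.5 - (-90.4) = 29.9 dB

29.9 dB


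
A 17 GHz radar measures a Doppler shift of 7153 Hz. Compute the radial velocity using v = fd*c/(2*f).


v = 7153 * 3e8 / (2 * 17000000000.0) = 63.1 m/s

63.1 m/s


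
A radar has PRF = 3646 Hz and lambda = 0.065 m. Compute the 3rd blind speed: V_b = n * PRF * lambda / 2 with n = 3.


V_blind = 3 * 3646 * 0.065 / 2 = 355.5 m/s

355.5 m/s


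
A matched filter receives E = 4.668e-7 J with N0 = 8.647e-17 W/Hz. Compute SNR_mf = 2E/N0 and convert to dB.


SNR_lin = 2 * 4.668e-7 / 8.647e-17 = 1.08e10
SNR_dB = 10*log10(1.08e10) = 100.3 dB

100.3 dB


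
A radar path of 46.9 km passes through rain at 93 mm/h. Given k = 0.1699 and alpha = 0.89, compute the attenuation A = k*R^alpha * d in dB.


gamma = 0.1699 * 93^0.89 = 9.59717 dB/km
A = 9.59717 * 46.9 = 450.11 dB

450.11 dB


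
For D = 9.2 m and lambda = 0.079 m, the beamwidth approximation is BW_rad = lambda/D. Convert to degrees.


BW_rad = 0.079 / 9.2 = 0.008587
BW_deg = 0.49 degrees

0.49 degrees


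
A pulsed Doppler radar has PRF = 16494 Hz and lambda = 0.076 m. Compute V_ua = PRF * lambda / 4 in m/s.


V_ua = 16494 * 0.076 / 4 = 313.4 m/s

313.4 m/s


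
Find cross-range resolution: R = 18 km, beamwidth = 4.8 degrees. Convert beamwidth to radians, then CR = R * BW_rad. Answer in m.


BW_rad = 0.083775804
CR = 18000 * 0.083775804 = 1508.0 m

1508.0 m


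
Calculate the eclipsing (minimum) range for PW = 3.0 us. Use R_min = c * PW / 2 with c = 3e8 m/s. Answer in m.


R_min = 3e8 * 3.0e-6 / 2 = 450.0 m

450.0 m


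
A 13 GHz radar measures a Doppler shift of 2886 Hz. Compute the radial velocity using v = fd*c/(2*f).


v = 2886 * 3e8 / (2 * 13000000000.0) = 33.3 m/s

33.3 m/s


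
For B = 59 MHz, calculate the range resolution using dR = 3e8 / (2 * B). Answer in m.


dR = 3e8 / (2 * 59000000.0) = 2.54 m

2.54 m


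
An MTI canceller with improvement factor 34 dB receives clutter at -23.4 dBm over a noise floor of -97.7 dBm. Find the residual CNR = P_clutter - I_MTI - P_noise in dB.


CNR = -23.4 - 34 - (-97.7) = 40.3 dB

40.3 dB


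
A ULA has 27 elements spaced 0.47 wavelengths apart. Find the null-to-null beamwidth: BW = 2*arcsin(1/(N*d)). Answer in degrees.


1/(N*d) = 1/(27*0.47) = 0.078802
BW = 2*arcsin(0.078802) = 9.0 degrees

9.0 degrees


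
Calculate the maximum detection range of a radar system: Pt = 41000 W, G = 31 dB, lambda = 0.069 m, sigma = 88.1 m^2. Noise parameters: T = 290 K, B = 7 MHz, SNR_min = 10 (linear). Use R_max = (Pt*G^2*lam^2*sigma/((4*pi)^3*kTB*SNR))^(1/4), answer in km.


G_lin = 10^(31/10) = 1258.925412
R^4 = 41000 * 1258.925412^2 * 0.069^2 * 88.1 / ((4*pi)^3 * 1.38e-23 * 290 * 7000000.0 * 10)
R^4 = 4.9029e19 m^4
R_max = (4.9029e19)^(1/4) = 83678.4 m = 83.7 km

83.7 km


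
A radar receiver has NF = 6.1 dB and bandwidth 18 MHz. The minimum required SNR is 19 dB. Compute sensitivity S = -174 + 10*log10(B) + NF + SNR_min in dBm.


10*log10(18000000.0) = 72.55
S = -174 + 72.55 + 6.1 + 19 = -76.3 dBm

-76.3 dBm


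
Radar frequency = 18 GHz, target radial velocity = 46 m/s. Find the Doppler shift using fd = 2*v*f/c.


fd = 2 * 46 * 18000000000.0 / 3e8 = 5520.0 Hz

5520.0 Hz


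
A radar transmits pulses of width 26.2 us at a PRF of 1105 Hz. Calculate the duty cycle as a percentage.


DC = 26.2e-6 * 1105 * 100 = 2.9%

2.9%


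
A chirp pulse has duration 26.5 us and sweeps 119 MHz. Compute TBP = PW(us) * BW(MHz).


TBP = 26.5 * 119 = 3153.5

3153.5


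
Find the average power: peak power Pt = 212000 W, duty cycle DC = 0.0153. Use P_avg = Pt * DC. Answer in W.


P_avg = 212000 * 0.0153 = 3243.6 W

3243.6 W


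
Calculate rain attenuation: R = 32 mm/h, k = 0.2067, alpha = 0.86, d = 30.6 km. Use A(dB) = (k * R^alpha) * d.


gamma = 0.2067 * 32^0.86 = 4.071641 dB/km
A = 4.071641 * 30.6 = 124.59 dB

124.59 dB


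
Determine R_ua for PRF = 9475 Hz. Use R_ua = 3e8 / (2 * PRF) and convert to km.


R_ua = 3e8 / (2 * 9475) = 15831.1 m = 15.8 km

15.8 km


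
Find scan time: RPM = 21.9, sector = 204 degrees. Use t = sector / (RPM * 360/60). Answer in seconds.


t = 204 / (21.9 * 360) * 60 = 1.55 s

1.55 s


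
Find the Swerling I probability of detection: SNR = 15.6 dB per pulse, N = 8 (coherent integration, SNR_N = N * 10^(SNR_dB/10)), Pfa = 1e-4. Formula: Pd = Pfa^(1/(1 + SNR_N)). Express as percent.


SNR_lin = 10^(15.6/10) = 36.30781
SNR_N = 8 * 36.30781 = 290.46248
1/(1 + SNR_N) = 1/291.46248 = 0.003431
Pd = (1e-4)^0.003431 = 0.96889
Pd = 96.9%

96.9%


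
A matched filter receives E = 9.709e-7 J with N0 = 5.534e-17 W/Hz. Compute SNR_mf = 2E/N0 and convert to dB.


SNR_lin = 2 * 9.709e-7 / 5.534e-17 = 3.509e10
SNR_dB = 10*log10(3.509e10) = 105.5 dB

105.5 dB


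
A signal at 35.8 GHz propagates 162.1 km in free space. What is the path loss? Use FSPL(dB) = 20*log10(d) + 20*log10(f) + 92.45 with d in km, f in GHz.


20*log10(162.1) = 44.2
20*log10(35.8) = 31.08
FSPL = 167.7 dB

167.7 dB


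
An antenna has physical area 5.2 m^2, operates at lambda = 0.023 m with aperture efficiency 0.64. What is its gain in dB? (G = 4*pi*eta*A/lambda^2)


G_linear = 4*pi*0.64*5.2/0.023^2 = 79056.49
G_dB = 10*log10(79056.49) = 49.0 dB

49.0 dB


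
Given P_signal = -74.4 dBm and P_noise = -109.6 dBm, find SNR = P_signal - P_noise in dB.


SNR = -74.4 - (-109.6) = 35.2 dB

35.2 dB


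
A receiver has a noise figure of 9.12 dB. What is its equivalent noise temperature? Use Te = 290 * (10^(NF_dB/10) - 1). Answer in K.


NF_lin = 10^(9.12/10) = 8.165824
Te = 290 * (8.165824 - 1) = 2078.1 K

2078.1 K


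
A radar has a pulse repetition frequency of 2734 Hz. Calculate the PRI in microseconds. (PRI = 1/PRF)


PRI = 1/2734 = 0.0003657644 s = 365.8 us

365.8 us


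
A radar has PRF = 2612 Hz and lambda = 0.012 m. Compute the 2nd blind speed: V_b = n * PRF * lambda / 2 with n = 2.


V_blind = 2 * 2612 * 0.012 / 2 = 31.3 m/s

31.3 m/s


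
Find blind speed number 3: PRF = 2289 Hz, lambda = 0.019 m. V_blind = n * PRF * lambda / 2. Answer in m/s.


V_blind = 3 * 2289 * 0.019 / 2 = 65.2 m/s

65.2 m/s


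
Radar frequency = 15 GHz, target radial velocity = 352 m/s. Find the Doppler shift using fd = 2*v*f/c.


fd = 2 * 352 * 15000000000.0 / 3e8 = 35200.0 Hz

35200.0 Hz


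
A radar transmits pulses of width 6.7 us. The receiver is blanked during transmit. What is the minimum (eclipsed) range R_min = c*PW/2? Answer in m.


R_min = 3e8 * 6.7e-6 / 2 = 1005.0 m

1005.0 m


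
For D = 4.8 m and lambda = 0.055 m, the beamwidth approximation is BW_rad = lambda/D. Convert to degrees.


BW_rad = 0.055 / 4.8 = 0.011458
BW_deg = 0.66 degrees

0.66 degrees


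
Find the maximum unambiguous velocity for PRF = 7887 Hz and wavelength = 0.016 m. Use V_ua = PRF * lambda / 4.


V_ua = 7887 * 0.016 / 4 = 31.5 m/s

31.5 m/s


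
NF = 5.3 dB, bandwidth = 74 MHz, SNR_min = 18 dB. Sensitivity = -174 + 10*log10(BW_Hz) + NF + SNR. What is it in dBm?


10*log10(74000000.0) = 78.69
S = -174 + 78.69 + 5.3 + 18 = -72.0 dBm

-72.0 dBm


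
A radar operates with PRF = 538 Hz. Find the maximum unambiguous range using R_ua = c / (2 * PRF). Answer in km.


R_ua = 3e8 / (2 * 538) = 278810.4 m = 278.8 km

278.8 km


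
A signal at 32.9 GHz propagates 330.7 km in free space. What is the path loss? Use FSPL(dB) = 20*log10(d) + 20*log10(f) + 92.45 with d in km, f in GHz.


20*log10(330.7) = 50.39
20*log10(32.9) = 30.34
FSPL = 173.2 dB

173.2 dB


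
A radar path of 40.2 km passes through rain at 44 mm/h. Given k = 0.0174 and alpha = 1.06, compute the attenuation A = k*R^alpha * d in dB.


gamma = 0.0174 * 44^1.06 = 0.960747 dB/km
A = 0.960747 * 40.2 = 38.62 dB

38.62 dB


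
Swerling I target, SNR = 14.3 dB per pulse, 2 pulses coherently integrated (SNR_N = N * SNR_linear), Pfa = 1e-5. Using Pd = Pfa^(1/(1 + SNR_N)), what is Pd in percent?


SNR_lin = 10^(14.3/10) = 26.91535
SNR_N = 2 * 26.91535 = 53.8307
1/(1 + SNR_N) = 1/54.8307 = 0.018238
Pd = (1e-5)^0.018238 = 0.81061
Pd = 81.1%

81.1%


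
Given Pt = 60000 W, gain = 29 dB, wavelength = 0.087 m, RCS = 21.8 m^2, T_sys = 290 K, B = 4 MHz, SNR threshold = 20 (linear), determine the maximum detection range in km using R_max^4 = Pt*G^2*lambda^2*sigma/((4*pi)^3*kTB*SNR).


G_lin = 10^(29/10) = 794.328235
R^4 = 60000 * 794.328235^2 * 0.087^2 * 21.8 / ((4*pi)^3 * 1.38e-23 * 290 * 4000000.0 * 20)
R^4 = 9.83217e18 m^4
R_max = (9.83217e18)^(1/4) = 55996.7 m = 56.0 km

56.0 km


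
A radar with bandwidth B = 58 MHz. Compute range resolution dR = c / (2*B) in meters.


dR = 3e8 / (2 * 58000000.0) = 2.59 m

2.59 m


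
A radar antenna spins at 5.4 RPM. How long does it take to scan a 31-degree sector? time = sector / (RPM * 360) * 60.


t = 31 / (5.4 * 360) * 60 = 0.96 s

0.96 s


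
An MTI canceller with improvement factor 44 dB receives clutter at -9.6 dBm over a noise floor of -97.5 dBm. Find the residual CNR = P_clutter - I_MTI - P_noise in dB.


CNR = -9.6 - 44 - (-97.5) = 43.9 dB

43.9 dB


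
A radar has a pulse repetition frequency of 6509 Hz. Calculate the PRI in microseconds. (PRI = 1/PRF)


PRI = 1/6509 = 0.0001536334 s = 153.6 us

153.6 us


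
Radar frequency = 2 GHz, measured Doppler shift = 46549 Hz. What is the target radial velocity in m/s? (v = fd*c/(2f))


v = 46549 * 3e8 / (2 * 2000000000.0) = 3491.2 m/s

3491.2 m/s


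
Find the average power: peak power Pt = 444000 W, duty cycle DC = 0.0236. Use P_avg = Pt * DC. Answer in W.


P_avg = 444000 * 0.0236 = 10478.4 W

10478.4 W


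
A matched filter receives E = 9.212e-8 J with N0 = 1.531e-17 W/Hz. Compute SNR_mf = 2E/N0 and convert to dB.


SNR_lin = 2 * 9.212e-8 / 1.531e-17 = 1.203e10
SNR_dB = 10*log10(1.203e10) = 100.8 dB

100.8 dB


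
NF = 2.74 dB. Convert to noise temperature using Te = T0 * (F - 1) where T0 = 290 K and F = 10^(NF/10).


NF_lin = 10^(2.74/10) = 1.879317
Te = 290 * (1.879317 - 1) = 255.0 K

255.0 K


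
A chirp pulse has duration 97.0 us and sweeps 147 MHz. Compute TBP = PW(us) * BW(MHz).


TBP = 97.0 * 147 = 14259.0

14259.0


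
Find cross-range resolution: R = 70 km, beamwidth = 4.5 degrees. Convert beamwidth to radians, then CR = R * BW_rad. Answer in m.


BW_rad = 0.078539816
CR = 70000 * 0.078539816 = 5497.8 m

5497.8 m


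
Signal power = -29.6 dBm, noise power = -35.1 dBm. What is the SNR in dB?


SNR = -29.6 - (-35.1) = 5.5 dB

5.5 dB


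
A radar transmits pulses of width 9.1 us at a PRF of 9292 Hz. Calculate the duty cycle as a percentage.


DC = 9.1e-6 * 9292 * 100 = 8.46%

8.46%


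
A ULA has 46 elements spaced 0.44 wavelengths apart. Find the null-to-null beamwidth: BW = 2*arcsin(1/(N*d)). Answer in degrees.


1/(N*d) = 1/(46*0.44) = 0.049407
BW = 2*arcsin(0.049407) = 5.7 degrees

5.7 degrees


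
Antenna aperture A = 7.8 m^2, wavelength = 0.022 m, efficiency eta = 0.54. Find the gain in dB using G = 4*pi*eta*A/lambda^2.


G_linear = 4*pi*0.54*7.8/0.022^2 = 109358.58
G_dB = 10*log10(109358.58) = 50.4 dB

50.4 dB


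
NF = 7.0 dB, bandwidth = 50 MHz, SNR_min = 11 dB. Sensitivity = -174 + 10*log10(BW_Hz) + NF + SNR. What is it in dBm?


10*log10(50000000.0) = 76.99
S = -174 + 76.99 + 7.0 + 11 = -79.0 dBm

-79.0 dBm


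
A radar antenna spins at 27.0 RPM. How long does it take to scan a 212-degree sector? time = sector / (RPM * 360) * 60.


t = 212 / (27.0 * 360) * 60 = 1.31 s

1.31 s


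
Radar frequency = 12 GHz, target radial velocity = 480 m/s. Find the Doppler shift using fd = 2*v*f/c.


fd = 2 * 480 * 12000000000.0 / 3e8 = 38400.0 Hz

38400.0 Hz


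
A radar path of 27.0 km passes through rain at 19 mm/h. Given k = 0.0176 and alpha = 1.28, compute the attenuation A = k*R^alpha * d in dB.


gamma = 0.0176 * 19^1.28 = 0.762636 dB/km
A = 0.762636 * 27.0 = 20.59 dB

20.59 dB


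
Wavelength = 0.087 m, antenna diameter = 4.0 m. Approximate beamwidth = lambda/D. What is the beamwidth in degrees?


BW_rad = 0.087 / 4.0 = 0.02175
BW_deg = 1.25 degrees

1.25 degrees


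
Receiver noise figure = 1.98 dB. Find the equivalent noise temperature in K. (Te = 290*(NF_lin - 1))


NF_lin = 10^(1.98/10) = 1.577611
Te = 290 * (1.577611 - 1) = 167.5 K

167.5 K


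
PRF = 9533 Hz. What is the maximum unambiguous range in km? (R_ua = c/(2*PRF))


R_ua = 3e8 / (2 * 9533) = 15734.8 m = 15.7 km

15.7 km


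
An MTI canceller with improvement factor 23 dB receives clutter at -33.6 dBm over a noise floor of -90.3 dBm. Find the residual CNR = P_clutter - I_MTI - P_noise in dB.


CNR = -33.6 - 23 - (-90.3) = 33.7 dB

33.7 dB


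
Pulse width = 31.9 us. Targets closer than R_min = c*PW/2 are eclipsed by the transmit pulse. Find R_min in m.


R_min = 3e8 * 31.9e-6 / 2 = 4785.0 m

4785.0 m


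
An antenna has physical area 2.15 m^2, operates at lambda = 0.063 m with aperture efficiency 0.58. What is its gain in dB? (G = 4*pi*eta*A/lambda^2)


G_linear = 4*pi*0.58*2.15/0.063^2 = 3948.16
G_dB = 10*log10(3948.16) = 36.0 dB

36.0 dB


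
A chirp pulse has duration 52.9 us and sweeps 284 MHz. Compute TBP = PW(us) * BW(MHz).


TBP = 52.9 * 284 = 15023.6

15023.6


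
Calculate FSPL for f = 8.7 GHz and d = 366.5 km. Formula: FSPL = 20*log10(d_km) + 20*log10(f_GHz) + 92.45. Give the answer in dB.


20*log10(366.5) = 51.28
20*log10(8.7) = 18.79
FSPL = 162.5 dB

162.5 dB


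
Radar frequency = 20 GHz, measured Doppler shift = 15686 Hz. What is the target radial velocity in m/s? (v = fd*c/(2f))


v = 15686 * 3e8 / (2 * 20000000000.0) = 117.6 m/s

117.6 m/s


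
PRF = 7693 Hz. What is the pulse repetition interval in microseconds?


PRI = 1/7693 = 0.0001299883 s = 130.0 us

130.0 us


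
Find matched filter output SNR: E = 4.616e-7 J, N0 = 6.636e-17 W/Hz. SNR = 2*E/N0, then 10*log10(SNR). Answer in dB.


SNR_lin = 2 * 4.616e-7 / 6.636e-17 = 1.391e10
SNR_dB = 10*log10(1.391e10) = 101.4 dB

101.4 dB


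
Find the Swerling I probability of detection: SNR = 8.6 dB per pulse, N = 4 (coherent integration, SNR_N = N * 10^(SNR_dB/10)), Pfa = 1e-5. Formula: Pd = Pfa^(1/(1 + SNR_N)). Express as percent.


SNR_lin = 10^(8.6/10) = 7.24436
SNR_N = 4 * 7.24436 = 28.97744
1/(1 + SNR_N) = 1/29.97744 = 0.0333584
Pd = (1e-5)^0.0333584 = 0.6811
Pd = 68.1%

68.1%


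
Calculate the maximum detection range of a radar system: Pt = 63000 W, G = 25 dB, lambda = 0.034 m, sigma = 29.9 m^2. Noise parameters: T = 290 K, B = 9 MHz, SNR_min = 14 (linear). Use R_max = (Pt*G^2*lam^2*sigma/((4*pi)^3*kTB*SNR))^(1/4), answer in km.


G_lin = 10^(25/10) = 316.227766
R^4 = 63000 * 316.227766^2 * 0.034^2 * 29.9 / ((4*pi)^3 * 1.38e-23 * 290 * 9000000.0 * 14)
R^4 = 2.17617e17 m^4
R_max = (2.17617e17)^(1/4) = 21598.5 m = 21.6 km

21.6 km


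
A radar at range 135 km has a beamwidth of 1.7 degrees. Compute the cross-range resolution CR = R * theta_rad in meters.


BW_rad = 0.029670597
CR = 135000 * 0.029670597 = 4005.5 m

4005.5 m


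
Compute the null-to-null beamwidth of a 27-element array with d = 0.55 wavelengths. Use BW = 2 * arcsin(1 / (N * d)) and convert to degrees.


1/(N*d) = 1/(27*0.55) = 0.06734
BW = 2*arcsin(0.06734) = 7.7 degrees

7.7 degrees


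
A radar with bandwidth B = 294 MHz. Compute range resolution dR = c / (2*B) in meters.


dR = 3e8 / (2 * 294000000.0) = 0.51 m

0.51 m


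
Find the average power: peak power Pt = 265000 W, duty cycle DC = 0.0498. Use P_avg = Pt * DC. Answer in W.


P_avg = 265000 * 0.0498 = 13197.0 W

13197.0 W


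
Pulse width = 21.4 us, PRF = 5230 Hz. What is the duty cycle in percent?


DC = 21.4e-6 * 5230 * 100 = 11.19%

11.19%


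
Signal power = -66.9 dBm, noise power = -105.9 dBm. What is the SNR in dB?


SNR = -66.9 - (-105.9) = 39.0 dB

39.0 dB


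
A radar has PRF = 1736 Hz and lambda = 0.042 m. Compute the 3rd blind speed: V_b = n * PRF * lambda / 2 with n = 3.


V_blind = 3 * 1736 * 0.042 / 2 = 109.4 m/s

109.4 m/s


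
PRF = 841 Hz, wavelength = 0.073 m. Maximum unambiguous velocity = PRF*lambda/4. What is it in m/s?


V_ua = 841 * 0.073 / 4 = 15.3 m/s

15.3 m/s


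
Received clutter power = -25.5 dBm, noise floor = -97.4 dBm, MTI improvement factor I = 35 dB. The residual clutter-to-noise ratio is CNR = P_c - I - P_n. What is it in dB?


CNR = -25.5 - 35 - (-97.4) = 36.9 dB

36.9 dB


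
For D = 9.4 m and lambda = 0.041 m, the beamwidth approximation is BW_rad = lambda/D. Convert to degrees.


BW_rad = 0.041 / 9.4 = 0.004362
BW_deg = 0.25 degrees

0.25 degrees


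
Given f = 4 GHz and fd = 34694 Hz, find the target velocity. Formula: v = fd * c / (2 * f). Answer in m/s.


v = 34694 * 3e8 / (2 * 4000000000.0) = 1301.0 m/s

1301.0 m/s


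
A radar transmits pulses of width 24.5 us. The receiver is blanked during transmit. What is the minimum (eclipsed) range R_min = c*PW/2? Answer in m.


R_min = 3e8 * 24.5e-6 / 2 = 3675.0 m

3675.0 m


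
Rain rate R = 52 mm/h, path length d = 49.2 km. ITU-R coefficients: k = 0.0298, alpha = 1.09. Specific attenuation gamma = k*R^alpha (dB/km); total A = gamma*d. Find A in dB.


gamma = 0.0298 * 52^1.09 = 2.211362 dB/km
A = 2.211362 * 49.2 = 108.8 dB

108.8 dB


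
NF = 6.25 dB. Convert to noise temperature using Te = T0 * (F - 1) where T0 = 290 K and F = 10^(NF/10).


NF_lin = 10^(6.25/10) = 4.216965
Te = 290 * (4.216965 - 1) = 932.9 K

932.9 K


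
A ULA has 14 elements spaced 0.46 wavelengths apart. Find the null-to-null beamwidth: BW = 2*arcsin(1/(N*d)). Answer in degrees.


1/(N*d) = 1/(14*0.46) = 0.15528
BW = 2*arcsin(0.15528) = 17.9 degrees

17.9 degrees


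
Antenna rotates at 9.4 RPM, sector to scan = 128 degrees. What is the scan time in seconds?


t = 128 / (9.4 * 360) * 60 = 2.27 s

2.27 s


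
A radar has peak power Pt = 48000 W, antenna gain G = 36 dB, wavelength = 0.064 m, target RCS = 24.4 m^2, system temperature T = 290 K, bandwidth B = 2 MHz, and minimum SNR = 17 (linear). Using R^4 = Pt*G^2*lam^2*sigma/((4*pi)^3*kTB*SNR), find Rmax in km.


G_lin = 10^(36/10) = 3981.071706
R^4 = 48000 * 3981.071706^2 * 0.064^2 * 24.4 / ((4*pi)^3 * 1.38e-23 * 290 * 2000000.0 * 17)
R^4 = 2.81582e20 m^4
R_max = (2.81582e20)^(1/4) = 129539.2 m = 129.5 km

129.5 km


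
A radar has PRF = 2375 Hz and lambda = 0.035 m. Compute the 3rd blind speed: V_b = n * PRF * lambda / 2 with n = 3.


V_blind = 3 * 2375 * 0.035 / 2 = 124.7 m/s

124.7 m/s


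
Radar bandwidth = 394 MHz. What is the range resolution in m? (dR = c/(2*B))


dR = 3e8 / (2 * 394000000.0) = 0.38 m

0.38 m


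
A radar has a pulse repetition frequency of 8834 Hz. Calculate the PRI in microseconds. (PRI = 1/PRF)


PRI = 1/8834 = 0.000113199 s = 113.2 us

113.2 us


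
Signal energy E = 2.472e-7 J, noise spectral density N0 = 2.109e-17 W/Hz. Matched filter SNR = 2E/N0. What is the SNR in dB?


SNR_lin = 2 * 2.472e-7 / 2.109e-17 = 2.344e10
SNR_dB = 10*log10(2.344e10) = 103.7 dB

103.7 dB


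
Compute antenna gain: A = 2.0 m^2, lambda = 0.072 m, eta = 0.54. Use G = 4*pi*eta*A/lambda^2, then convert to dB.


G_linear = 4*pi*0.54*2.0/0.072^2 = 2617.99
G_dB = 10*log10(2617.99) = 34.2 dB

34.2 dB


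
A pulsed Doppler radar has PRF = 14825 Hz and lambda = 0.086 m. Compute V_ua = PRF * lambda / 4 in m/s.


V_ua = 14825 * 0.086 / 4 = 318.7 m/s

318.7 m/s


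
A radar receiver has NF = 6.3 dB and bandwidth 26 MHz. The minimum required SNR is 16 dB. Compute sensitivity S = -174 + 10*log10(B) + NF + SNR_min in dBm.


10*log10(26000000.0) = 74.15
S = -174 + 74.15 + 6.3 + 16 = -77.6 dBm

-77.6 dBm


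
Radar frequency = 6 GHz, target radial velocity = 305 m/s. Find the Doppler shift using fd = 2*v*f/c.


fd = 2 * 305 * 6000000000.0 / 3e8 = 12200.0 Hz

12200.0 Hz


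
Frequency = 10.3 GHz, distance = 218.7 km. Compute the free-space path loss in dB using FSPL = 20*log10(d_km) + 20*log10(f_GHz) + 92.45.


20*log10(218.7) = 46.8
20*log10(10.3) = 20.26
FSPL = 159.5 dB

159.5 dB


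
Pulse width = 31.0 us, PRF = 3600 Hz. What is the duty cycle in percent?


DC = 31.0e-6 * 3600 * 100 = 11.16%

11.16%


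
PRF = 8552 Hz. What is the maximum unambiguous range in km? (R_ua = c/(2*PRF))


R_ua = 3e8 / (2 * 8552) = 17539.8 m = 17.5 km

17.5 km


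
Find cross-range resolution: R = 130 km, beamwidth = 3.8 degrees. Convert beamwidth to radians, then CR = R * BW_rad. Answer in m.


BW_rad = 0.066322512
CR = 130000 * 0.066322512 = 8621.9 m

8621.9 m


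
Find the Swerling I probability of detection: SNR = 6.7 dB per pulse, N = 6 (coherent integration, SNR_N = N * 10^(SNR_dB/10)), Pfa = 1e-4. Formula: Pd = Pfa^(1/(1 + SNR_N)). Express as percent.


SNR_lin = 10^(6.7/10) = 4.67735
SNR_N = 6 * 4.67735 = 28.0641
1/(1 + SNR_N) = 1/29.0641 = 0.0344067
Pd = (1e-4)^0.0344067 = 0.72841
Pd = 72.8%

72.8%


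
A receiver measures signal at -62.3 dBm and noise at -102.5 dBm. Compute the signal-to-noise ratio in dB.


SNR = -62.3 - (-102.5) = 40.2 dB

40.2 dB


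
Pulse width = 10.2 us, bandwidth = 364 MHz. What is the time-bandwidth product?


TBP = 10.2 * 364 = 3712.8

3712.8


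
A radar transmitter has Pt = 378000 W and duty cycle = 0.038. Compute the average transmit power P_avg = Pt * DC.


P_avg = 378000 * 0.038 = 14364.0 W

14364.0 W


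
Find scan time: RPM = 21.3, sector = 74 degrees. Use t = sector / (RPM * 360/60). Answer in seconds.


t = 74 / (21.3 * 360) * 60 = 0.58 s

0.58 s


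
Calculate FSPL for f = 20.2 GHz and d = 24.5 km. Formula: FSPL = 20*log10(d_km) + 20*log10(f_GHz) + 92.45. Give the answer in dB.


20*log10(24.5) = 27.78
20*log10(20.2) = 26.11
FSPL = 146.3 dB

146.3 dB


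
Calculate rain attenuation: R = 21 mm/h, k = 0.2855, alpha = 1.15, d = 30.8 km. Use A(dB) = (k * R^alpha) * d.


gamma = 0.2855 * 21^1.15 = 9.465821 dB/km
A = 9.465821 * 30.8 = 291.55 dB

291.55 dB


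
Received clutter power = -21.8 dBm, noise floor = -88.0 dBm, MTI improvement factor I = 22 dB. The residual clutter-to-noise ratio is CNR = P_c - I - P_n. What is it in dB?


CNR = -21.8 - 22 - (-88.0) = 44.2 dB

44.2 dB


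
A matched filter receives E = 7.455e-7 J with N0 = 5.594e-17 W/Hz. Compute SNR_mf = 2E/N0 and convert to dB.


SNR_lin = 2 * 7.455e-7 / 5.594e-17 = 2.665e10
SNR_dB = 10*log10(2.665e10) = 104.3 dB

104.3 dB


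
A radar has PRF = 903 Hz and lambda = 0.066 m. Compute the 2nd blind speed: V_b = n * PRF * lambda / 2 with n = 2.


V_blind = 2 * 903 * 0.066 / 2 = 59.6 m/s

59.6 m/s


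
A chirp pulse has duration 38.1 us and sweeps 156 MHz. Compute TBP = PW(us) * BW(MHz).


TBP = 38.1 * 156 = 5943.6

5943.6


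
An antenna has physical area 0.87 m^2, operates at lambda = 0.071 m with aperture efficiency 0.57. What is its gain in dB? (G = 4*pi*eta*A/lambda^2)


G_linear = 4*pi*0.57*0.87/0.071^2 = 1236.2
G_dB = 10*log10(1236.2) = 30.9 dB

30.9 dB


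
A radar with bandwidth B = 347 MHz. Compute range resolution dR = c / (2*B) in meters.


dR = 3e8 / (2 * 347000000.0) = 0.43 m

0.43 m


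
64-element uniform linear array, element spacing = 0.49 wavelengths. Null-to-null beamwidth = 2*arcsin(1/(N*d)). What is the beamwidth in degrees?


1/(N*d) = 1/(64*0.49) = 0.031888
BW = 2*arcsin(0.031888) = 3.7 degrees

3.7 degrees


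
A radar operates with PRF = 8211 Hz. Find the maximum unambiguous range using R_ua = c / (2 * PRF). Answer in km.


R_ua = 3e8 / (2 * 8211) = 18268.2 m = 18.3 km

18.3 km


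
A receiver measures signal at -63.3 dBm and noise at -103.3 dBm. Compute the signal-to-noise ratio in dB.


SNR = -63.3 - (-103.3) = 40.0 dB

40.0 dB


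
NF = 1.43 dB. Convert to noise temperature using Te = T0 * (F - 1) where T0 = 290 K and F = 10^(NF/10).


NF_lin = 10^(1.43/10) = 1.389953
Te = 290 * (1.389953 - 1) = 113.1 K

113.1 K


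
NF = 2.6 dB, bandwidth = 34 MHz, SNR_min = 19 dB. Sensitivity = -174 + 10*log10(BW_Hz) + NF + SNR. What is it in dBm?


10*log10(34000000.0) = 75.31
S = -174 + 75.31 + 2.6 + 19 = -77.1 dBm

-77.1 dBm


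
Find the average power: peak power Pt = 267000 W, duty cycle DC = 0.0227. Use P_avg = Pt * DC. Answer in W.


P_avg = 267000 * 0.0227 = 6060.9 W

6060.9 W


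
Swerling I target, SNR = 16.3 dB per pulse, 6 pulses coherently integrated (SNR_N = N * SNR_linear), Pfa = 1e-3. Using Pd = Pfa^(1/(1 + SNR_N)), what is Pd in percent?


SNR_lin = 10^(16.3/10) = 42.65795
SNR_N = 6 * 42.65795 = 255.9477
1/(1 + SNR_N) = 1/256.9477 = 0.0038918
Pd = (1e-3)^0.0038918 = 0.97347
Pd = 97.3%

97.3%


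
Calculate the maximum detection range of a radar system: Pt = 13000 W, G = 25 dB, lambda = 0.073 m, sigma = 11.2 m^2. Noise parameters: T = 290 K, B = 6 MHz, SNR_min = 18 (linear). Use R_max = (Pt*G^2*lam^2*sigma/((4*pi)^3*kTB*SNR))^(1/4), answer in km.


G_lin = 10^(25/10) = 316.227766
R^4 = 13000 * 316.227766^2 * 0.073^2 * 11.2 / ((4*pi)^3 * 1.38e-23 * 290 * 6000000.0 * 18)
R^4 = 9.04642e16 m^4
R_max = (9.04642e16)^(1/4) = 17342.8 m = 17.3 km

17.3 km


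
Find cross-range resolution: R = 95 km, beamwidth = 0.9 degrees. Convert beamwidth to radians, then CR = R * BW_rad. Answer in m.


BW_rad = 0.015707963
CR = 95000 * 0.015707963 = 1492.3 m

1492.3 m


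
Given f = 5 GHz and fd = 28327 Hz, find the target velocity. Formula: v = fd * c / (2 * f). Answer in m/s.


v = 28327 * 3e8 / (2 * 5000000000.0) = 849.8 m/s

849.8 m/s


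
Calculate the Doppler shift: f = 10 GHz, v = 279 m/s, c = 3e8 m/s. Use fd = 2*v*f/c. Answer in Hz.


fd = 2 * 279 * 10000000000.0 / 3e8 = 18600.0 Hz

18600.0 Hz


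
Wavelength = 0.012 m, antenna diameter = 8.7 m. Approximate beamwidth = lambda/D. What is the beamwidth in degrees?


BW_rad = 0.012 / 8.7 = 0.001379
BW_deg = 0.08 degrees

0.08 degrees


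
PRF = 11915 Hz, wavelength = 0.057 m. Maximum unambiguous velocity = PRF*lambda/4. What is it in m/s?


V_ua = 11915 * 0.057 / 4 = 169.8 m/s

169.8 m/s


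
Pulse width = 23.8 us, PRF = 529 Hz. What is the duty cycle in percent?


DC = 23.8e-6 * 529 * 100 = 1.26%

1.26%


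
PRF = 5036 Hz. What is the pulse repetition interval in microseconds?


PRI = 1/5036 = 0.0001985703 s = 198.6 us

198.6 us


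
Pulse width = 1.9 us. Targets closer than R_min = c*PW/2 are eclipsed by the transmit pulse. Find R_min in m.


R_min = 3e8 * 1.9e-6 / 2 = 285.0 m

285.0 m


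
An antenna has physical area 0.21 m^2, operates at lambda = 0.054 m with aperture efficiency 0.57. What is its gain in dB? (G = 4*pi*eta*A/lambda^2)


G_linear = 4*pi*0.57*0.21/0.054^2 = 515.84
G_dB = 10*log10(515.84) = 27.1 dB

27.1 dB


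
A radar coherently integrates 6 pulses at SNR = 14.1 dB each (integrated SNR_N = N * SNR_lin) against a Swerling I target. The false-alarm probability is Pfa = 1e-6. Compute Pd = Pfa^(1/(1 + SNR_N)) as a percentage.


SNR_lin = 10^(14.1/10) = 25.70396
SNR_N = 6 * 25.70396 = 154.22376
1/(1 + SNR_N) = 1/155.22376 = 0.0064423
Pd = (1e-6)^0.0064423 = 0.91484
Pd = 91.5%

91.5%


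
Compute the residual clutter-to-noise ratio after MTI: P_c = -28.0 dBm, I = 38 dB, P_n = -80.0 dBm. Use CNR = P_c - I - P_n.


CNR = -28.0 - 38 - (-80.0) = 14.0 dB

14.0 dB


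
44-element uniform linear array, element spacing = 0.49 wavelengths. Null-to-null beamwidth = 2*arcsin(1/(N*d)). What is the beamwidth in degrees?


1/(N*d) = 1/(44*0.49) = 0.046382
BW = 2*arcsin(0.046382) = 5.3 degrees

5.3 degrees


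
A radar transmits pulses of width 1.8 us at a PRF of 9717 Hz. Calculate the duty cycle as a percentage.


DC = 1.8e-6 * 9717 * 100 = 1.75%

1.75%


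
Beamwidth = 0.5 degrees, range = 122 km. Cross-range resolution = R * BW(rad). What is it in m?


BW_rad = 0.008726646
CR = 122000 * 0.008726646 = 1064.7 m

1064.7 m


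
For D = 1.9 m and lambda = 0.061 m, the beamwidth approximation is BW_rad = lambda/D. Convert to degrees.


BW_rad = 0.061 / 1.9 = 0.032105
BW_deg = 1.84 degrees

1.84 degrees


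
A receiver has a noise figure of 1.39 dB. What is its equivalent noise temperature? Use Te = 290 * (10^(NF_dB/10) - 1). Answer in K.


NF_lin = 10^(1.39/10) = 1.377209
Te = 290 * (1.377209 - 1) = 109.4 K

109.4 K


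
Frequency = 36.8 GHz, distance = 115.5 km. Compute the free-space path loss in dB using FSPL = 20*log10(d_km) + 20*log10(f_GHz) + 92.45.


20*log10(115.5) = 41.25
20*log10(36.8) = 31.32
FSPL = 165.0 dB

165.0 dB


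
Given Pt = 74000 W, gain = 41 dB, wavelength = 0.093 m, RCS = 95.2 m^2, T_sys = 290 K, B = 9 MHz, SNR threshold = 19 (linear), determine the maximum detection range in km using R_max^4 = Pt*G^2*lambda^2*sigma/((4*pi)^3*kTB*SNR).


G_lin = 10^(41/10) = 12589.254118
R^4 = 74000 * 12589.254118^2 * 0.093^2 * 95.2 / ((4*pi)^3 * 1.38e-23 * 290 * 9000000.0 * 19)
R^4 = 7.11102e21 m^4
R_max = (7.11102e21)^(1/4) = 290390.9 m = 290.4 km

290.4 km


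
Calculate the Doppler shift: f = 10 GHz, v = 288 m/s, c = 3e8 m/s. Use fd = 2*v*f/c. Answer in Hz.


fd = 2 * 288 * 10000000000.0 / 3e8 = 19200.0 Hz

19200.0 Hz


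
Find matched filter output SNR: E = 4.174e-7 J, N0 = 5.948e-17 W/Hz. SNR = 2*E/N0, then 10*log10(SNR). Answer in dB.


SNR_lin = 2 * 4.174e-7 / 5.948e-17 = 1.403e10
SNR_dB = 10*log10(1.403e10) = 101.5 dB

101.5 dB


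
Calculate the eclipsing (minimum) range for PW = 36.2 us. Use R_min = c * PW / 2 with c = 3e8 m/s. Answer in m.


R_min = 3e8 * 36.2e-6 / 2 = 5430.0 m

5430.0 m


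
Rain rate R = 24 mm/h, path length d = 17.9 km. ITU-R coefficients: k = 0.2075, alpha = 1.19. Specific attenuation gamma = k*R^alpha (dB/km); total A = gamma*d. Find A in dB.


gamma = 0.2075 * 24^1.19 = 9.108974 dB/km
A = 9.108974 * 17.9 = 163.05 dB

163.05 dB


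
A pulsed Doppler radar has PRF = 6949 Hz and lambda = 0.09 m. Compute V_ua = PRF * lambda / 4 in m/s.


V_ua = 6949 * 0.09 / 4 = 156.4 m/s

156.4 m/s


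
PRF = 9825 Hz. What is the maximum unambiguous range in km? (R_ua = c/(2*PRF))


R_ua = 3e8 / (2 * 9825) = 15267.2 m = 15.3 km

15.3 km


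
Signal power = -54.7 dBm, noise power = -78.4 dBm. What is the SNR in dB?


SNR = -54.7 - (-78.4) = 23.7 dB

23.7 dB


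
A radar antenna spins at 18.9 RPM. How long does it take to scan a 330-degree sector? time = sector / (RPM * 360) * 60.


t = 330 / (18.9 * 360) * 60 = 2.91 s

2.91 s
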